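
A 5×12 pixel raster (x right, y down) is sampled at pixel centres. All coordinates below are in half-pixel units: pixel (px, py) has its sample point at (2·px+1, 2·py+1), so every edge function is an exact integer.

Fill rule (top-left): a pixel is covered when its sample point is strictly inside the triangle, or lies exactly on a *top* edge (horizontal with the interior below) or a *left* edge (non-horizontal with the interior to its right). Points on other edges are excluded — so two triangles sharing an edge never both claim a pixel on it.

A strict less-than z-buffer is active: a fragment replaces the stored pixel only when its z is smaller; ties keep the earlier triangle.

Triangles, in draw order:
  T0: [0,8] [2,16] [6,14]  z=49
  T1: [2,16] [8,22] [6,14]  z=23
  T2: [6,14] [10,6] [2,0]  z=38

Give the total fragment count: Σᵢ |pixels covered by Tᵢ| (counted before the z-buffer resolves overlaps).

T0:
  2·area = 36  (B↔C swapped to make it positive)
  edge (0, 8)→(6, 14): d=(6,6) right/bottom  bias=-1
  edge (6, 14)→(2, 16): d=(-4,2) right/bottom  bias=-1
  edge (2, 16)→(0, 8): d=(-2,-8) top-left  bias=+0
    (0,4)@(1, 9): e=[0,30,6] → .  [on edge]
    (0,5)@(1, 11): e=[12,22,2] → X
    (1,5)@(3, 11): e=[0,18,18] → .  [on edge]
    (0,6)@(1, 13): e=[24,14,-2] → .
    (1,6)@(3, 13): e=[12,10,14] → X
    (2,6)@(5, 13): e=[0,6,30] → .  [on edge]
    (1,7)@(3, 15): e=[24,2,10] → X
    (2,7)@(5, 15): e=[12,-2,26] → .
    (3,7)@(7, 15): e=[0,-6,42] → .  [on edge]
    (1,8)@(3, 17): e=[36,-6,6] → .
    (4,8)@(9, 17): e=[0,-18,54] → .  [on edge]
  covered (3 px):
    . . . . .
    . . . . .
    . . . . .
    . . . . .
    . . . . .
    X . . . .
    . X . . .
    . X . . .
    . . . . .
    . . . . .
    . . . . .
    . . . . .
T1:
  2·area = 36  (B↔C swapped to make it positive)
  edge (2, 16)→(6, 14): d=(4,-2) top-left  bias=+0
  edge (6, 14)→(8, 22): d=(2,8) right/bottom  bias=-1
  edge (8, 22)→(2, 16): d=(-6,-6) top-left  bias=+0
    (0,7)@(1, 15): e=[-6,42,0] → .  [on edge]
    (2,7)@(5, 15): e=[2,10,24] → X
    (3,7)@(7, 15): e=[6,-6,36] → .
    (1,8)@(3, 17): e=[6,30,0] → X  [on edge]
    (3,8)@(7, 17): e=[14,-2,24] → .
    (1,9)@(3, 19): e=[14,34,-12] → .
    (2,9)@(5, 19): e=[18,18,0] → X  [on edge]
    (3,9)@(7, 19): e=[22,2,12] → X
    (4,9)@(9, 19): e=[26,-14,24] → .
    (2,10)@(5, 21): e=[26,22,-12] → .
    (3,10)@(7, 21): e=[30,6,0] → X  [on edge]
    (4,10)@(9, 21): e=[34,-10,12] → .
    (4,11)@(9, 23): e=[42,-6,0] → .  [on edge]
  covered (6 px):
    . . . . .
    . . . . .
    . . . . .
    . . . . .
    . . . . .
    . . . . .
    . . . . .
    . . X . .
    . X X . .
    . . X X .
    . . . X .
    . . . . .
T2:
  2·area = 88  (B↔C swapped to make it positive)
  edge (6, 14)→(2, 0): d=(-4,-14) top-left  bias=+0
  edge (2, 0)→(10, 6): d=(8,6) right/bottom  bias=-1
  edge (10, 6)→(6, 14): d=(-4,8) right/bottom  bias=-1
    (1,0)@(3, 1): e=[10,2,76] → X
    (2,0)@(5, 1): e=[38,-10,60] → .
    (1,1)@(3, 3): e=[2,18,68] → X
    (2,1)@(5, 3): e=[30,6,52] → X
    (3,1)@(7, 3): e=[58,-6,36] → .
    (1,2)@(3, 5): e=[-6,34,60] → .
    (2,2)@(5, 5): e=[22,22,44] → X
    (3,2)@(7, 5): e=[50,10,28] → X
    (4,2)@(9, 5): e=[78,-2,12] → .
    (2,3)@(5, 7): e=[14,38,36] → X
    (4,3)@(9, 7): e=[70,14,4] → X
    (2,4)@(5, 9): e=[6,54,28] → X
  covered (11 px):
    . X . . .
    . X X . .
    . . X X .
    . . X X X
    . . X X .
    . . . X .
    . . . . .
    . . . . .
    . . . . .
    . . . . .
    . . . . .
    . . . . .

Result: 20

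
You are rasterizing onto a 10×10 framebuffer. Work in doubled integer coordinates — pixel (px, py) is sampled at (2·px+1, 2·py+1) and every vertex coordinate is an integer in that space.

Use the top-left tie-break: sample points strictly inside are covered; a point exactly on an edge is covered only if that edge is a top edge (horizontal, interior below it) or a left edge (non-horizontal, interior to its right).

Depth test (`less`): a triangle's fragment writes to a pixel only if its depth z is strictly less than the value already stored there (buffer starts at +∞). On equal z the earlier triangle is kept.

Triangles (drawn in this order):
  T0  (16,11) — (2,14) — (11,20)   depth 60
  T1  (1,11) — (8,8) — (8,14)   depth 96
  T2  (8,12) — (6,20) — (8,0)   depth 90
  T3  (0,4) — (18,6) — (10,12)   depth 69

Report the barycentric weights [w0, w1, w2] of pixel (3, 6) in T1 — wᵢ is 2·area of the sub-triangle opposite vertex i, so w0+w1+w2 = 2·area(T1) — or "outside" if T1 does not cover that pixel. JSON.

T0:
  2·area = 111  (B↔C swapped to make it positive)
  edge (16, 11)→(11, 20): d=(-5,9) right/bottom  bias=-1
  edge (11, 20)→(2, 14): d=(-9,-6) top-left  bias=+0
  edge (2, 14)→(16, 11): d=(14,-3) top-left  bias=+0
    (3,6)@(7, 13): e=[71,39,1] → #
    (4,6)@(9, 13): e=[53,51,7] → #
    (5,6)@(11, 13): e=[35,63,13] → #
    (6,6)@(13, 13): e=[17,75,19] → #
    (7,6)@(15, 13): e=[-1,87,25] → ·
    (2,7)@(5, 15): e=[79,9,23] → #
    (7,7)@(15, 15): e=[-11,69,53] → ·
    (2,8)@(5, 17): e=[69,-9,51] → ·
    (3,8)@(7, 17): e=[51,3,57] → #
    (6,8)@(13, 17): e=[-3,39,75] → ·
    (3,9)@(7, 19): e=[41,-15,85] → ·
    (4,9)@(9, 19): e=[23,-3,91] → ·
  covered (13 px):
    · · · · · · · · · ·
    · · · · · · · · · ·
    · · · · · · · · · ·
    · · · · · · · · · ·
    · · · · · · · · · ·
    · · · · · · · · · ·
    · · · # # # # · · ·
    · · # # # # # · · ·
    · · · # # # · · · ·
    · · · · · # · · · ·
T1:
  2·area = 42
  edge (1, 11)→(8, 8): d=(7,-3) top-left  bias=+0
  edge (8, 8)→(8, 14): d=(0,6) right/bottom  bias=-1
  edge (8, 14)→(1, 11): d=(-7,-3) top-left  bias=+0
    (7,2)@(15, 5): e=[0,-42,84] → ·  [on edge]
    (3,4)@(7, 9): e=[4,6,32] → #
    (4,4)@(9, 9): e=[10,-6,38] → ·
    (0,5)@(1, 11): e=[0,42,0] → #  [on edge]
    (1,5)@(3, 11): e=[6,30,6] → #
    (2,5)@(5, 11): e=[12,18,12] → #
    (4,5)@(9, 11): e=[24,-6,24] → ·
    (0,6)@(1, 13): e=[14,42,-14] → ·
    (1,6)@(3, 13): e=[20,30,-8] → ·
    (2,6)@(5, 13): e=[26,18,-2] → ·
    (3,6)@(7, 13): e=[32,6,4] → #
    (4,6)@(9, 13): e=[38,-6,10] → ·
    (7,8)@(15, 17): e=[84,-42,0] → ·  [on edge]
  covered (6 px):
    · · · · · · · · · ·
    · · · · · · · · · ·
    · · · · · · · · · ·
    · · · · · · · · · ·
    · · · # · · · · · ·
    # # # # · · · · · ·
    · · · # · · · · · ·
    · · · · · · · · · ·
    · · · · · · · · · ·
    · · · · · · · · · ·
T2:
  2·area = 24
  edge (8, 12)→(6, 20): d=(-2,8) right/bottom  bias=-1
  edge (6, 20)→(8, 0): d=(2,-20) top-left  bias=+0
  edge (8, 0)→(8, 12): d=(0,12) right/bottom  bias=-1
    (3,5)@(7, 11): e=[10,2,12] → #
    (4,5)@(9, 11): e=[-6,42,-12] → ·
    (3,6)@(7, 13): e=[6,6,12] → #
    (4,6)@(9, 13): e=[-10,46,-12] → ·
    (3,7)@(7, 15): e=[2,10,12] → #
    (4,7)@(9, 15): e=[-14,50,-12] → ·
    (3,8)@(7, 17): e=[-2,14,12] → ·
  covered (3 px):
    · · · · · · · · · ·
    · · · · · · · · · ·
    · · · · · · · · · ·
    · · · · · · · · · ·
    · · · · · · · · · ·
    · · · # · · · · · ·
    · · · # · · · · · ·
    · · · # · · · · · ·
    · · · · · · · · · ·
    · · · · · · · · · ·
T3:
  2·area = 124
  edge (0, 4)→(18, 6): d=(18,2) right/bottom  bias=-1
  edge (18, 6)→(10, 12): d=(-8,6) right/bottom  bias=-1
  edge (10, 12)→(0, 4): d=(-10,-8) top-left  bias=+0
    (1,2)@(3, 5): e=[12,98,14] → #
    (2,2)@(5, 5): e=[8,86,30] → #
    (3,2)@(7, 5): e=[4,74,46] → #
    (4,2)@(9, 5): e=[0,62,62] → ·  [on edge]
    (1,3)@(3, 7): e=[48,82,-6] → ·
    (2,3)@(5, 7): e=[44,70,10] → #
    (4,3)@(9, 7): e=[36,46,42] → #
    (5,3)@(11, 7): e=[32,34,58] → #
    (6,3)@(13, 7): e=[28,22,74] → #
    (7,3)@(15, 7): e=[24,10,90] → #
    (8,3)@(17, 7): e=[20,-2,106] → ·
    (2,4)@(5, 9): e=[80,54,-10] → ·
  covered (15 px):
    · · · · · · · · · ·
    · · · · · · · · · ·
    · # # # · · · · · ·
    · · # # # # # # · ·
    · · · # # # # · · ·
    · · · · # # · · · ·
    · · · · · · · · · ·
    · · · · · · · · · ·
    · · · · · · · · · ·
    · · · · · · · · · ·

Final: [6,4,32]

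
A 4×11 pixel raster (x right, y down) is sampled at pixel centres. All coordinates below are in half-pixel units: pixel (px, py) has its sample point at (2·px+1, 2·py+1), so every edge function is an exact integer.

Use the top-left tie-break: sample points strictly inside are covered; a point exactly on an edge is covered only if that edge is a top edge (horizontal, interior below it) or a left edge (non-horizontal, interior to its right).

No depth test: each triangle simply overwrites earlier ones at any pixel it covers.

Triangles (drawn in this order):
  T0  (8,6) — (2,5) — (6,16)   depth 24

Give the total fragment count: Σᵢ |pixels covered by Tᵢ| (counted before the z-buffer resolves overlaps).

T0:
  2·area = 62  (B↔C swapped to make it positive)
  edge (8, 6)→(6, 16): d=(-2,10) right/bottom  bias=-1
  edge (6, 16)→(2, 5): d=(-4,-11) top-left  bias=+0
  edge (2, 5)→(8, 6): d=(6,1) right/bottom  bias=-1
    (1,3)@(3, 7): e=[48,3,11] → #
    (2,3)@(5, 7): e=[28,25,9] → #
    (3,3)@(7, 7): e=[8,47,7] → #
    (1,4)@(3, 9): e=[44,-5,23] → ·
    (2,4)@(5, 9): e=[24,17,21] → #
    (2,5)@(5, 11): e=[20,9,33] → #
    (3,5)@(7, 11): e=[0,31,31] → ·  [on edge]
    (2,6)@(5, 13): e=[16,1,45] → #
    (3,6)@(7, 13): e=[-4,23,43] → ·
    (2,7)@(5, 15): e=[12,-7,57] → ·
    (2,10)@(5, 21): e=[0,-31,93] → ·  [on edge]
  covered (7 px):
    · · · ·
    · · · ·
    · · · ·
    · # # #
    · · # #
    · · # ·
    · · # ·
    · · · ·
    · · · ·
    · · · ·
    · · · ·

Answer: 7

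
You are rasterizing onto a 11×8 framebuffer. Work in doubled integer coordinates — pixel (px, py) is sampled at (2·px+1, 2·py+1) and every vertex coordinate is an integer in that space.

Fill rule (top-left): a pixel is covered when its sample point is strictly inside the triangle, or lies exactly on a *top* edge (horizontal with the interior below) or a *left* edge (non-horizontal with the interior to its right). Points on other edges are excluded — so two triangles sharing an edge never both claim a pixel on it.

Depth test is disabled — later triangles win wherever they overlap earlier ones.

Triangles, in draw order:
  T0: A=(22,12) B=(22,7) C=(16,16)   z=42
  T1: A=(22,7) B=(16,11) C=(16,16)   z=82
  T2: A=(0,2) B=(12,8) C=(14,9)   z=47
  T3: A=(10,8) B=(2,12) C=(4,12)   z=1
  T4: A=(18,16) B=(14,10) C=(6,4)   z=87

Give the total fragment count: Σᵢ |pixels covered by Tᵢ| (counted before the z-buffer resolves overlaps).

T0:
  2·area = 30  (B↔C swapped to make it positive)
  edge (22, 12)→(16, 16): d=(-6,4) right/bottom  bias=-1
  edge (16, 16)→(22, 7): d=(6,-9) top-left  bias=+0
  edge (22, 7)→(22, 12): d=(0,5) right/bottom  bias=-1
    (10,4)@(21, 9): e=[22,3,5] → █
    (10,5)@(21, 11): e=[10,15,5] → █
    (9,6)@(19, 13): e=[6,9,15] → █
    (10,6)@(21, 13): e=[-2,27,5] → ·
    (8,7)@(17, 15): e=[2,3,25] → █
    (9,7)@(19, 15): e=[-6,21,15] → ·
  covered (4 px):
    · · · · · · · · · · ·
    · · · · · · · · · · ·
    · · · · · · · · · · ·
    · · · · · · · · · · ·
    · · · · · · · · · · █
    · · · · · · · · · · █
    · · · · · · · · · █ ·
    · · · · · · · · █ · ·
T1:
  2·area = 30  (B↔C swapped to make it positive)
  edge (22, 7)→(16, 16): d=(-6,9) right/bottom  bias=-1
  edge (16, 16)→(16, 11): d=(0,-5) top-left  bias=+0
  edge (16, 11)→(22, 7): d=(6,-4) top-left  bias=+0
    (9,4)@(19, 9): e=[15,15,0] → █  [on edge]
    (10,4)@(21, 9): e=[-3,25,8] → ·
    (8,5)@(17, 11): e=[21,5,4] → █
    (10,5)@(21, 11): e=[-15,25,20] → ·
    (6,6)@(13, 13): e=[45,-15,0] → ·  [on edge]
    (8,6)@(17, 13): e=[9,5,16] → █
    (9,6)@(19, 13): e=[-9,15,24] → ·
    (8,7)@(17, 15): e=[-3,5,28] → ·
  covered (4 px):
    · · · · · · · · · · ·
    · · · · · · · · · · ·
    · · · · · · · · · · ·
    · · · · · · · · · · ·
    · · · · · · · · · █ ·
    · · · · · · · · █ █ ·
    · · · · · · · · █ · ·
    · · · · · · · · · · ·
T2:
  degenerate (2·area = 0) — covers nothing
T3:
  2·area = 8  (B↔C swapped to make it positive)
  edge (10, 8)→(4, 12): d=(-6,4) right/bottom  bias=-1
  edge (4, 12)→(2, 12): d=(-2,0) right/bottom  bias=-1
  edge (2, 12)→(10, 8): d=(8,-4) top-left  bias=+0
    (2,5)@(5, 11): e=[2,2,4] → █
    (3,5)@(7, 11): e=[-6,2,12] → ·
    (2,6)@(5, 13): e=[-10,-2,20] → ·
  covered (1 px):
    · · · · · · · · · · ·
    · · · · · · · · · · ·
    · · · · · · · · · · ·
    · · · · · · · · · · ·
    · · · · · · · · · · ·
    · · █ · · · · · · · ·
    · · · · · · · · · · ·
    · · · · · · · · · · ·
T4:
  2·area = 24  (B↔C swapped to make it positive)
  edge (18, 16)→(6, 4): d=(-12,-12) top-left  bias=+0
  edge (6, 4)→(14, 10): d=(8,6) right/bottom  bias=-1
  edge (14, 10)→(18, 16): d=(4,6) right/bottom  bias=-1
    (1,0)@(3, 1): e=[0,-6,30] → ·  [on edge]
    (2,1)@(5, 3): e=[0,-2,26] → ·  [on edge]
    (3,2)@(7, 5): e=[0,2,22] → █  [on edge]
    (4,2)@(9, 5): e=[24,-10,10] → ·
    (3,3)@(7, 7): e=[-24,18,30] → ·
    (4,3)@(9, 7): e=[0,6,18] → █  [on edge]
    (5,3)@(11, 7): e=[24,-6,6] → ·
    (4,4)@(9, 9): e=[-24,22,26] → ·
    (5,4)@(11, 9): e=[0,10,14] → █  [on edge]
    (6,4)@(13, 9): e=[24,-2,2] → ·
    (5,5)@(11, 11): e=[-24,26,22] → ·
    (6,5)@(13, 11): e=[0,14,10] → █  [on edge]
    (7,6)@(15, 13): e=[0,18,6] → █  [on edge]
    (8,7)@(17, 15): e=[0,22,2] → █  [on edge]
  covered (6 px):
    · · · · · · · · · · ·
    · · · · · · · · · · ·
    · · · █ · · · · · · ·
    · · · · █ · · · · · ·
    · · · · · █ · · · · ·
    · · · · · · █ · · · ·
    · · · · · · · █ · · ·
    · · · · · · · · █ · ·

Answer: 15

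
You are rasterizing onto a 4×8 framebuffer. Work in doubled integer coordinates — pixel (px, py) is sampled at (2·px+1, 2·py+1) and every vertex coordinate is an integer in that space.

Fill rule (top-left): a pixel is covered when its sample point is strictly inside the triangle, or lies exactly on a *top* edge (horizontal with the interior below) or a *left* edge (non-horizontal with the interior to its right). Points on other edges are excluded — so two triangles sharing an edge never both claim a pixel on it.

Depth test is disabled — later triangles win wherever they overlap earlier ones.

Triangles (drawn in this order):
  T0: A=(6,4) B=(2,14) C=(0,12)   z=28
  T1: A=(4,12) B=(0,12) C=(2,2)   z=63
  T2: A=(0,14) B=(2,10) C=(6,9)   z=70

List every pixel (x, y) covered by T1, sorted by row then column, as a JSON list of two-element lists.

T0:
  2·area = 28
  edge (6, 4)→(2, 14): d=(-4,10) right/bottom  bias=-1
  edge (2, 14)→(0, 12): d=(-2,-2) top-left  bias=+0
  edge (0, 12)→(6, 4): d=(6,-8) top-left  bias=+0
    (1,4)@(3, 9): e=[10,12,6] → X
    (2,4)@(5, 9): e=[-10,16,22] → .
    (0,5)@(1, 11): e=[22,4,2] → X
    (2,5)@(5, 11): e=[-18,12,34] → .
    (0,6)@(1, 13): e=[14,0,14] → X  [on edge]
    (1,6)@(3, 13): e=[-6,4,30] → .
    (0,7)@(1, 15): e=[6,-4,26] → .
    (1,7)@(3, 15): e=[-14,0,42] → .  [on edge]
  covered (4 px):
    . . . .
    . . . .
    . . . .
    . . . .
    . X . .
    X X . .
    X . . .
    . . . .
T1:
  2·area = 40
  edge (4, 12)→(0, 12): d=(-4,0) right/bottom  bias=-1
  edge (0, 12)→(2, 2): d=(2,-10) top-left  bias=+0
  edge (2, 2)→(4, 12): d=(2,10) right/bottom  bias=-1
    (0,3)@(1, 7): e=[20,0,20] → X  [on edge]
    (1,3)@(3, 7): e=[20,20,0] → .  [on edge]
    (0,4)@(1, 9): e=[12,4,24] → X
    (1,4)@(3, 9): e=[12,24,4] → X
    (2,4)@(5, 9): e=[12,44,-16] → .
    (0,5)@(1, 11): e=[4,8,28] → X
    (2,5)@(5, 11): e=[4,48,-12] → .
    (0,6)@(1, 13): e=[-4,12,32] → .
    (1,6)@(3, 13): e=[-4,32,12] → .
  covered (5 px):
    . . . .
    . . . .
    . . . .
    X . . .
    X X . .
    X X . .
    . . . .
    . . . .
T2:
  2·area = 14
  edge (0, 14)→(2, 10): d=(2,-4) top-left  bias=+0
  edge (2, 10)→(6, 9): d=(4,-1) top-left  bias=+0
  edge (6, 9)→(0, 14): d=(-6,5) right/bottom  bias=-1
    (1,5)@(3, 11): e=[6,5,3] → X
    (2,5)@(5, 11): e=[14,7,-7] → .
    (0,6)@(1, 13): e=[2,11,1] → X
    (1,6)@(3, 13): e=[10,13,-9] → .
    (0,7)@(1, 15): e=[6,19,-11] → .
  covered (2 px):
    . . . .
    . . . .
    . . . .
    . . . .
    . . . .
    . X . .
    X . . .
    . . . .

Result: [[0,3],[0,4],[1,4],[0,5],[1,5]]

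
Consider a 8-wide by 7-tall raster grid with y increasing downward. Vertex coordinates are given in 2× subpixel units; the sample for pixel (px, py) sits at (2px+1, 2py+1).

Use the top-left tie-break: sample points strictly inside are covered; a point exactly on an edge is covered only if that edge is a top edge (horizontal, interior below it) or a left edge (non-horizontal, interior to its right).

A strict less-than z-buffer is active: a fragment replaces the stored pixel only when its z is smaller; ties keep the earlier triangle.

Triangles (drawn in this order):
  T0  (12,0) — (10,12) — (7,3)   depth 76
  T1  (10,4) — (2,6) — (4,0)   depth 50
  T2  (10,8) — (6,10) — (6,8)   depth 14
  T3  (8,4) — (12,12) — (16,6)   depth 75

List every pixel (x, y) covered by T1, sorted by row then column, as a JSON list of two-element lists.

T0:
  2·area = 54
  edge (12, 0)→(10, 12): d=(-2,12) right/bottom  bias=-1
  edge (10, 12)→(7, 3): d=(-3,-9) top-left  bias=+0
  edge (7, 3)→(12, 0): d=(5,-3) top-left  bias=+0
    (5,0)@(11, 1): e=[10,42,2] → █
    (6,0)@(13, 1): e=[-14,60,8] → ·
    (3,1)@(7, 3): e=[54,0,0] → █  [on edge]
    (4,1)@(9, 3): e=[30,18,6] → █
    (6,1)@(13, 3): e=[-18,54,18] → ·
    (3,2)@(7, 5): e=[50,-6,10] → ·
    (4,2)@(9, 5): e=[26,12,16] → █
    (6,2)@(13, 5): e=[-22,48,28] → ·
    (4,3)@(9, 7): e=[22,6,26] → █
    (5,3)@(11, 7): e=[-2,24,32] → ·
    (4,4)@(9, 9): e=[18,0,36] → █  [on edge]
    (5,4)@(11, 9): e=[-6,18,42] → ·
  covered (8 px):
    · · · · · █ · ·
    · · · █ █ █ · ·
    · · · · █ █ · ·
    · · · · █ · · ·
    · · · · █ · · ·
    · · · · · · · ·
    · · · · · · · ·
T1:
  2·area = 44
  edge (10, 4)→(2, 6): d=(-8,2) right/bottom  bias=-1
  edge (2, 6)→(4, 0): d=(2,-6) top-left  bias=+0
  edge (4, 0)→(10, 4): d=(6,4) right/bottom  bias=-1
    (2,0)@(5, 1): e=[34,8,2] → █
    (3,0)@(7, 1): e=[30,20,-6] → ·
    (1,1)@(3, 3): e=[22,0,22] → █  [on edge]
    (3,1)@(7, 3): e=[14,24,6] → █
    (4,1)@(9, 3): e=[10,36,-2] → ·
    (1,2)@(3, 5): e=[6,4,34] → █
    (3,2)@(7, 5): e=[-2,28,18] → ·
    (1,3)@(3, 7): e=[-10,8,46] → ·
    (2,3)@(5, 7): e=[-14,20,38] → ·
    (0,4)@(1, 9): e=[-22,0,66] → ·  [on edge]
  covered (6 px):
    · · █ · · · · ·
    · █ █ █ · · · ·
    · █ █ · · · · ·
    · · · · · · · ·
    · · · · · · · ·
    · · · · · · · ·
    · · · · · · · ·
T2:
  2·area = 8
  edge (10, 8)→(6, 10): d=(-4,2) right/bottom  bias=-1
  edge (6, 10)→(6, 8): d=(0,-2) top-left  bias=+0
  edge (6, 8)→(10, 8): d=(4,0) top-left  bias=+0
    (3,4)@(7, 9): e=[2,2,4] → █
    (4,4)@(9, 9): e=[-2,6,4] → ·
    (3,5)@(7, 11): e=[-6,2,12] → ·
  covered (1 px):
    · · · · · · · ·
    · · · · · · · ·
    · · · · · · · ·
    · · · · · · · ·
    · · · █ · · · ·
    · · · · · · · ·
    · · · · · · · ·
T3:
  2·area = 56  (B↔C swapped to make it positive)
  edge (8, 4)→(16, 6): d=(8,2) right/bottom  bias=-1
  edge (16, 6)→(12, 12): d=(-4,6) right/bottom  bias=-1
  edge (12, 12)→(8, 4): d=(-4,-8) top-left  bias=+0
    (4,2)@(9, 5): e=[6,46,4] → █
    (5,2)@(11, 5): e=[2,34,20] → █
    (6,2)@(13, 5): e=[-2,22,36] → ·
    (4,3)@(9, 7): e=[22,38,-4] → ·
    (5,3)@(11, 7): e=[18,26,12] → █
    (6,3)@(13, 7): e=[14,14,28] → █
    (7,3)@(15, 7): e=[10,2,44] → █
    (5,4)@(11, 9): e=[34,18,4] → █
    (7,4)@(15, 9): e=[26,-6,36] → ·
    (5,5)@(11, 11): e=[50,10,-4] → ·
    (6,5)@(13, 11): e=[46,-2,12] → ·
  covered (7 px):
    · · · · · · · ·
    · · · · · · · ·
    · · · · █ █ · ·
    · · · · · █ █ █
    · · · · · █ █ ·
    · · · · · · · ·
    · · · · · · · ·

Answer: [[2,0],[1,1],[2,1],[3,1],[1,2],[2,2]]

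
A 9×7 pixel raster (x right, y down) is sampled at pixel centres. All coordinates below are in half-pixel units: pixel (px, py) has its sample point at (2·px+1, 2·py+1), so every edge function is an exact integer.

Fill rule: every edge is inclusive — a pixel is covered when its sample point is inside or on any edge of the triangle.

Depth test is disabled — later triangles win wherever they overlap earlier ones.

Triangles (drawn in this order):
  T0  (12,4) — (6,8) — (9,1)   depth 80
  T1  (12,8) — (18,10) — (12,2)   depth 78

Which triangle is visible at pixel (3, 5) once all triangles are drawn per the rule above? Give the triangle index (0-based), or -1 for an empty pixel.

T0:
  2·area = 30
  edge (12, 4)→(6, 8): d=(-6,4) inclusive
  edge (6, 8)→(9, 1): d=(3,-7) inclusive
  edge (9, 1)→(12, 4): d=(3,3) inclusive
    (4,0)@(9, 1): e=[30,0,0] → █  [on edge]
    (5,0)@(11, 1): e=[22,14,-6] → ·
    (4,1)@(9, 3): e=[18,6,6] → █
    (5,1)@(11, 3): e=[10,20,0] → █  [on edge]
    (6,1)@(13, 3): e=[2,34,-6] → ·
    (4,2)@(9, 5): e=[6,12,12] → █
    (5,2)@(11, 5): e=[-2,26,6] → ·
    (6,2)@(13, 5): e=[-10,40,0] → ·  [on edge]
    (3,3)@(7, 7): e=[2,4,24] → █
    (4,3)@(9, 7): e=[-6,18,18] → ·
    (7,3)@(15, 7): e=[-30,60,0] → ·  [on edge]
    (3,4)@(7, 9): e=[-10,10,30] → ·
    (8,4)@(17, 9): e=[-50,80,0] → ·  [on edge]
  covered (5 px):
    · · · · █ · · · ·
    · · · · █ █ · · ·
    · · · · █ · · · ·
    · · · █ · · · · ·
    · · · · · · · · ·
    · · · · · · · · ·
    · · · · · · · · ·
T1:
  2·area = 36  (B↔C swapped to make it positive)
  edge (12, 8)→(12, 2): d=(0,-6) inclusive
  edge (12, 2)→(18, 10): d=(6,8) inclusive
  edge (18, 10)→(12, 8): d=(-6,-2) inclusive
    (1,2)@(3, 5): e=[-54,90,0] → ·  [on edge]
    (6,2)@(13, 5): e=[6,10,20] → █
    (7,2)@(15, 5): e=[18,-6,24] → ·
    (4,3)@(9, 7): e=[-18,54,0] → ·  [on edge]
    (6,3)@(13, 7): e=[6,22,8] → █
    (7,3)@(15, 7): e=[18,6,12] → █
    (8,3)@(17, 7): e=[30,-10,16] → ·
    (6,4)@(13, 9): e=[6,34,-4] → ·
    (7,4)@(15, 9): e=[18,18,0] → █  [on edge]
    (8,4)@(17, 9): e=[30,2,4] → █
    (7,5)@(15, 11): e=[18,30,-12] → ·
    (8,5)@(17, 11): e=[30,14,-8] → ·
  covered (5 px):
    · · · · · · · · ·
    · · · · · · · · ·
    · · · · · · █ · ·
    · · · · · · █ █ ·
    · · · · · · · █ █
    · · · · · · · · ·
    · · · · · · · · ·

Z-buffer (winner per pixel, '.' = empty):
  . . . . 0 . . . .
  . . . . 0 0 . . .
  . . . . 0 . 1 . .
  . . . 0 . . 1 1 .
  . . . . . . . 1 1
  . . . . . . . . .
  . . . . . . . . .

Answer: -1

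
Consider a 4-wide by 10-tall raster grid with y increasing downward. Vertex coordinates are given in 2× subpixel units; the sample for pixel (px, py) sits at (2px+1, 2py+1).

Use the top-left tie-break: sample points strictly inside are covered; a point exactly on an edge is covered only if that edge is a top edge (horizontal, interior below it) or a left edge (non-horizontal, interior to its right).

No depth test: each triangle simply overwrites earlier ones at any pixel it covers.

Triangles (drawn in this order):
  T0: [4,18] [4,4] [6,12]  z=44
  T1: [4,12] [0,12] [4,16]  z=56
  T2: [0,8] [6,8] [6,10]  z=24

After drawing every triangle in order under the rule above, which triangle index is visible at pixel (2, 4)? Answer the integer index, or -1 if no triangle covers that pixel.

T0:
  2·area = 28
  edge (4, 18)→(4, 4): d=(0,-14) top-left  bias=+0
  edge (4, 4)→(6, 12): d=(2,8) right/bottom  bias=-1
  edge (6, 12)→(4, 18): d=(-2,6) right/bottom  bias=-1
    (2,4)@(5, 9): e=[14,2,12] → X
    (3,4)@(7, 9): e=[42,-14,0] → .  [on edge]
    (2,5)@(5, 11): e=[14,6,8] → X
    (3,5)@(7, 11): e=[42,-10,-4] → .
    (2,6)@(5, 13): e=[14,10,4] → X
    (3,6)@(7, 13): e=[42,-6,-8] → .
    (2,7)@(5, 15): e=[14,14,0] → .  [on edge]
  covered (3 px):
    . . . .
    . . . .
    . . . .
    . . . .
    . . X .
    . . X .
    . . X .
    . . . .
    . . . .
    . . . .
T1:
  2·area = 16  (B↔C swapped to make it positive)
  edge (4, 12)→(4, 16): d=(0,4) right/bottom  bias=-1
  edge (4, 16)→(0, 12): d=(-4,-4) top-left  bias=+0
  edge (0, 12)→(4, 12): d=(4,0) top-left  bias=+0
    (0,6)@(1, 13): e=[12,0,4] → X  [on edge]
    (1,6)@(3, 13): e=[4,8,4] → X
    (2,6)@(5, 13): e=[-4,16,4] → .
    (0,7)@(1, 15): e=[12,-8,12] → .
    (1,7)@(3, 15): e=[4,0,12] → X  [on edge]
    (2,7)@(5, 15): e=[-4,8,12] → .
    (1,8)@(3, 17): e=[4,-8,20] → .
    (2,8)@(5, 17): e=[-4,0,20] → .  [on edge]
    (3,9)@(7, 19): e=[-12,0,28] → .  [on edge]
  covered (3 px):
    . . . .
    . . . .
    . . . .
    . . . .
    . . . .
    . . . .
    X X . .
    . X . .
    . . . .
    . . . .
T2:
  2·area = 12
  edge (0, 8)→(6, 8): d=(6,0) top-left  bias=+0
  edge (6, 8)→(6, 10): d=(0,2) right/bottom  bias=-1
  edge (6, 10)→(0, 8): d=(-6,-2) top-left  bias=+0
    (1,4)@(3, 9): e=[6,6,0] → X  [on edge]
    (2,4)@(5, 9): e=[6,2,4] → X
    (3,4)@(7, 9): e=[6,-2,8] → .
    (1,5)@(3, 11): e=[18,6,-12] → .
    (2,5)@(5, 11): e=[18,2,-8] → .
  covered (2 px):
    . . . .
    . . . .
    . . . .
    . . . .
    . X X .
    . . . .
    . . . .
    . . . .
    . . . .
    . . . .

Z-buffer (winner per pixel, '.' = empty):
  . . . .
  . . . .
  . . . .
  . . . .
  . 2 2 .
  . . 0 .
  1 1 0 .
  . 1 . .
  . . . .
  . . . .

Final: 2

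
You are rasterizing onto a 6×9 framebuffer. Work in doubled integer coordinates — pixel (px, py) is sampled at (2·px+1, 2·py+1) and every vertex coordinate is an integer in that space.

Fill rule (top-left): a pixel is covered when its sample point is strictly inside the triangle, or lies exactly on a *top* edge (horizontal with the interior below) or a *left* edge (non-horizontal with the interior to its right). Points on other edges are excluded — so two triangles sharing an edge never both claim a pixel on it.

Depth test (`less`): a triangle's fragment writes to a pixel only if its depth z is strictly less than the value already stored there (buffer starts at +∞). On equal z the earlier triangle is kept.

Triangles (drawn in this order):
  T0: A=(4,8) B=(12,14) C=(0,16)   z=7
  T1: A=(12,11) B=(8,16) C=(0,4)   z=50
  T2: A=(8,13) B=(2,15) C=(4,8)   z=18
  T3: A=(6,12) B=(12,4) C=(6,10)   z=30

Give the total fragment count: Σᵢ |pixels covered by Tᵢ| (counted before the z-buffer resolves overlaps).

T0:
  2·area = 88
  edge (4, 8)→(12, 14): d=(8,6) right/bottom  bias=-1
  edge (12, 14)→(0, 16): d=(-12,2) right/bottom  bias=-1
  edge (0, 16)→(4, 8): d=(4,-8) top-left  bias=+0
    (2,4)@(5, 9): e=[2,74,12] → X
    (3,4)@(7, 9): e=[-10,70,28] → .
    (1,5)@(3, 11): e=[30,54,4] → X
    (3,5)@(7, 11): e=[6,46,36] → X
    (4,5)@(9, 11): e=[-6,42,52] → .
    (1,6)@(3, 13): e=[46,30,12] → X
    (4,6)@(9, 13): e=[10,18,60] → X
    (5,6)@(11, 13): e=[-2,14,76] → .
    (0,7)@(1, 15): e=[74,10,4] → X
    (3,7)@(7, 15): e=[38,-2,52] → .
    (4,7)@(9, 15): e=[26,-6,68] → .
    (0,8)@(1, 17): e=[90,-14,12] → .
  covered (11 px):
    . . . . . .
    . . . . . .
    . . . . . .
    . . . . . .
    . . X . . .
    . X X X . .
    . X X X X .
    X X X . . .
    . . . . . .
T1:
  2·area = 88
  edge (12, 11)→(8, 16): d=(-4,5) right/bottom  bias=-1
  edge (8, 16)→(0, 4): d=(-8,-12) top-left  bias=+0
  edge (0, 4)→(12, 11): d=(12,7) right/bottom  bias=-1
    (0,2)@(1, 5): e=[79,4,5] → X
    (1,2)@(3, 5): e=[69,28,-9] → .
    (0,3)@(1, 7): e=[71,-12,29] → .
    (1,3)@(3, 7): e=[61,12,15] → X
    (2,3)@(5, 7): e=[51,36,1] → X
    (3,3)@(7, 7): e=[41,60,-13] → .
    (1,4)@(3, 9): e=[53,-4,39] → .
    (2,4)@(5, 9): e=[43,20,25] → X
    (3,4)@(7, 9): e=[33,44,11] → X
    (4,4)@(9, 9): e=[23,68,-3] → .
    (2,5)@(5, 11): e=[35,4,49] → X
    (4,5)@(9, 11): e=[15,52,21] → X
  covered (11 px):
    . . . . . .
    . . . . . .
    X . . . . .
    . X X . . .
    . . X X . .
    . . X X X X
    . . . X X .
    . . . . . .
    . . . . . .
T2:
  2·area = 38
  edge (8, 13)→(2, 15): d=(-6,2) right/bottom  bias=-1
  edge (2, 15)→(4, 8): d=(2,-7) top-left  bias=+0
  edge (4, 8)→(8, 13): d=(4,5) right/bottom  bias=-1
    (2,5)@(5, 11): e=[18,13,7] → X
    (3,5)@(7, 11): e=[14,27,-3] → .
    (1,6)@(3, 13): e=[10,3,25] → X
    (3,6)@(7, 13): e=[2,31,5] → X
    (4,6)@(9, 13): e=[-2,45,-5] → .
    (1,7)@(3, 15): e=[-2,7,33] → .
    (2,7)@(5, 15): e=[-6,21,23] → .
    (3,7)@(7, 15): e=[-10,35,13] → .
  covered (4 px):
    . . . . . .
    . . . . . .
    . . . . . .
    . . . . . .
    . . . . . .
    . . X . . .
    . X X X . .
    . . . . . .
    . . . . . .
T3:
  2·area = 12  (B↔C swapped to make it positive)
  edge (6, 12)→(6, 10): d=(0,-2) top-left  bias=+0
  edge (6, 10)→(12, 4): d=(6,-6) top-left  bias=+0
  edge (12, 4)→(6, 12): d=(-6,8) right/bottom  bias=-1
    (5,2)@(11, 5): e=[10,0,2] → X  [on edge]
    (4,3)@(9, 7): e=[6,0,6] → X  [on edge]
    (5,3)@(11, 7): e=[10,12,-10] → .
    (3,4)@(7, 9): e=[2,0,10] → X  [on edge]
    (4,4)@(9, 9): e=[6,12,-6] → .
    (2,5)@(5, 11): e=[-2,0,14] → .  [on edge]
    (3,5)@(7, 11): e=[2,12,-2] → .
    (1,6)@(3, 13): e=[-6,0,18] → .  [on edge]
    (0,7)@(1, 15): e=[-10,0,22] → .  [on edge]
  covered (3 px):
    . . . . . .
    . . . . . .
    . . . . . X
    . . . . X .
    . . . X . .
    . . . . . .
    . . . . . .
    . . . . . .
    . . . . . .

Result: 29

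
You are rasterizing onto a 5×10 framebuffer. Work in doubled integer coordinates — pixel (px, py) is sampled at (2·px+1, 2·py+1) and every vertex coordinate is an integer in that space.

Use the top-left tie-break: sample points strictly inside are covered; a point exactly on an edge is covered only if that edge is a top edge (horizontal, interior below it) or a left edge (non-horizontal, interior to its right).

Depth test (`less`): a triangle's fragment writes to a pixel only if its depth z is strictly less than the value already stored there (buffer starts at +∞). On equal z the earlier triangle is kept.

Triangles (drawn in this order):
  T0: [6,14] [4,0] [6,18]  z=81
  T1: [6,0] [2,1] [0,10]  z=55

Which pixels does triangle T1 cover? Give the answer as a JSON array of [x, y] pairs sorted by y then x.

T0:
  2·area = 8  (B↔C swapped to make it positive)
  edge (6, 14)→(6, 18): d=(0,4) right/bottom  bias=-1
  edge (6, 18)→(4, 0): d=(-2,-18) top-left  bias=+0
  edge (4, 0)→(6, 14): d=(2,14) right/bottom  bias=-1
    (2,3)@(5, 7): e=[4,4,0] → .  [on edge]
    (2,4)@(5, 9): e=[4,0,4] → X  [on edge]
    (3,4)@(7, 9): e=[-4,36,-24] → .
    (2,5)@(5, 11): e=[4,-4,8] → .
  covered (1 px):
    . . . . .
    . . . . .
    . . . . .
    . . . . .
    . . X . .
    . . . . .
    . . . . .
    . . . . .
    . . . . .
    . . . . .
T1:
  2·area = 34  (B↔C swapped to make it positive)
  edge (6, 0)→(0, 10): d=(-6,10) right/bottom  bias=-1
  edge (0, 10)→(2, 1): d=(2,-9) top-left  bias=+0
  edge (2, 1)→(6, 0): d=(4,-1) top-left  bias=+0
    (1,0)@(3, 1): e=[24,9,1] → X
    (2,0)@(5, 1): e=[4,27,3] → X
    (3,0)@(7, 1): e=[-16,45,5] → .
    (1,1)@(3, 3): e=[12,13,9] → X
    (2,1)@(5, 3): e=[-8,31,11] → .
    (1,2)@(3, 5): e=[0,17,17] → .  [on edge]
    (0,3)@(1, 7): e=[8,3,23] → X
    (1,3)@(3, 7): e=[-12,21,25] → .
    (0,4)@(1, 9): e=[-4,7,31] → .
  covered (4 px):
    . X X . .
    . X . . .
    . . . . .
    X . . . .
    . . . . .
    . . . . .
    . . . . .
    . . . . .
    . . . . .
    . . . . .

Result: [[1,0],[2,0],[1,1],[0,3]]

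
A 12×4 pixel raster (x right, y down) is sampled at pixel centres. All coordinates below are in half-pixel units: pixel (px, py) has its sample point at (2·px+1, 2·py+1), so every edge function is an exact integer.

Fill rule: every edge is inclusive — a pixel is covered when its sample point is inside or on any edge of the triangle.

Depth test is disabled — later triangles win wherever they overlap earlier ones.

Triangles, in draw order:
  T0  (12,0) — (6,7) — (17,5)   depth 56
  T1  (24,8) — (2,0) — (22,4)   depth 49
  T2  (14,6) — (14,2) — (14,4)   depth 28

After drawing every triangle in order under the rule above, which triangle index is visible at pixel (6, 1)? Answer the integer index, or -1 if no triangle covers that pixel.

T0:
  2·area = 65  (B↔C swapped to make it positive)
  edge (12, 0)→(17, 5): d=(5,5) inclusive
  edge (17, 5)→(6, 7): d=(-11,2) inclusive
  edge (6, 7)→(12, 0): d=(6,-7) inclusive
    (6,0)@(13, 1): e=[0,52,13] → X  [on edge]
    (7,0)@(15, 1): e=[-10,48,27] → .
    (5,1)@(11, 3): e=[20,34,11] → X
    (7,1)@(15, 3): e=[0,26,39] → X  [on edge]
    (8,1)@(17, 3): e=[-10,22,53] → .
    (4,2)@(9, 5): e=[40,16,9] → X
    (8,2)@(17, 5): e=[0,0,65] → X  [on edge]
    (9,2)@(19, 5): e=[-10,-4,79] → .
    (4,3)@(9, 7): e=[50,-6,21] → .
    (5,3)@(11, 7): e=[40,-10,35] → .
    (6,3)@(13, 7): e=[30,-14,49] → .
    (7,3)@(15, 7): e=[20,-18,63] → .
    (9,3)@(19, 7): e=[0,-26,91] → .  [on edge]
  covered (9 px):
    . . . . . . X . . . . .
    . . . . . X X X . . . .
    . . . . X X X X X . . .
    . . . . . . . . . . . .
T1:
  2·area = 72
  edge (24, 8)→(2, 0): d=(-22,-8) inclusive
  edge (2, 0)→(22, 4): d=(20,4) inclusive
  edge (22, 4)→(24, 8): d=(2,4) inclusive
    (2,0)@(5, 1): e=[2,8,62] → X
    (3,0)@(7, 1): e=[18,0,54] → X  [on edge]
    (4,0)@(9, 1): e=[34,-8,46] → .
    (2,1)@(5, 3): e=[-42,48,66] → .
    (3,1)@(7, 3): e=[-26,40,58] → .
    (5,1)@(11, 3): e=[6,24,42] → X
    (6,1)@(13, 3): e=[22,16,34] → X
    (7,1)@(15, 3): e=[38,8,26] → X
    (8,1)@(17, 3): e=[54,0,18] → X  [on edge]
    (9,1)@(19, 3): e=[70,-8,10] → .
    (5,2)@(11, 5): e=[-38,64,46] → .
    (6,2)@(13, 5): e=[-22,56,38] → .
  covered (10 px):
    . . X X . . . . . . . .
    . . . . . X X X X . . .
    . . . . . . . . X X X .
    . . . . . . . . . . . X
T2:
  degenerate (2·area = 0) — covers nothing

Z-buffer (winner per pixel, '.' = empty):
  . . 1 1 . . 0 . . . . .
  . . . . . 1 1 1 1 . . .
  . . . . 0 0 0 0 1 1 1 .
  . . . . . . . . . . . 1

Result: 1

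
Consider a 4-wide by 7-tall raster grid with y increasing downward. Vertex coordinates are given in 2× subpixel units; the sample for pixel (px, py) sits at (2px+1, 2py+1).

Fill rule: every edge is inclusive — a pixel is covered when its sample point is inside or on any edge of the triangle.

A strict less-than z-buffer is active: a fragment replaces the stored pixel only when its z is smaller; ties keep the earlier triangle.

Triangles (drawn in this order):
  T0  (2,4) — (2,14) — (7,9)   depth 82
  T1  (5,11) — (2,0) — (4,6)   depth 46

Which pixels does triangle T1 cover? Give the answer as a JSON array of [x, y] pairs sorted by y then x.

T0:
  2·area = 50  (B↔C swapped to make it positive)
  edge (2, 4)→(7, 9): d=(5,5) inclusive
  edge (7, 9)→(2, 14): d=(-5,5) inclusive
  edge (2, 14)→(2, 4): d=(0,-10) inclusive
    (0,1)@(1, 3): e=[0,60,-10] → ·  [on edge]
    (1,2)@(3, 5): e=[0,40,10] → █  [on edge]
    (2,2)@(5, 5): e=[-10,30,30] → ·
    (1,3)@(3, 7): e=[10,30,10] → █
    (2,3)@(5, 7): e=[0,20,30] → █  [on edge]
    (3,3)@(7, 7): e=[-10,10,50] → ·
    (1,4)@(3, 9): e=[20,20,10] → █
    (3,4)@(7, 9): e=[0,0,50] → █  [on edge]
    (1,5)@(3, 11): e=[30,10,10] → █
    (2,5)@(5, 11): e=[20,0,30] → █  [on edge]
    (3,5)@(7, 11): e=[10,-10,50] → ·
    (1,6)@(3, 13): e=[40,0,10] → █  [on edge]
  covered (9 px):
    · · · ·
    · · · ·
    · █ · ·
    · █ █ ·
    · █ █ █
    · █ █ ·
    · █ · ·
T1:
  2·area = 4
  edge (5, 11)→(2, 0): d=(-3,-11) inclusive
  edge (2, 0)→(4, 6): d=(2,6) inclusive
  edge (4, 6)→(5, 11): d=(1,5) inclusive
    (1,0)@(3, 1): e=[8,-4,0] → ·  [on edge]
    (1,1)@(3, 3): e=[2,0,2] → █  [on edge]
    (2,1)@(5, 3): e=[24,-12,-8] → ·
    (1,2)@(3, 5): e=[-4,4,4] → ·
    (2,4)@(5, 9): e=[6,0,-2] → ·  [on edge]
    (2,5)@(5, 11): e=[0,4,0] → █  [on edge]
    (3,5)@(7, 11): e=[22,-8,-10] → ·
    (2,6)@(5, 13): e=[-6,8,2] → ·
  covered (2 px):
    · · · ·
    · █ · ·
    · · · ·
    · · · ·
    · · · ·
    · · █ ·
    · · · ·

Answer: [[1,1],[2,5]]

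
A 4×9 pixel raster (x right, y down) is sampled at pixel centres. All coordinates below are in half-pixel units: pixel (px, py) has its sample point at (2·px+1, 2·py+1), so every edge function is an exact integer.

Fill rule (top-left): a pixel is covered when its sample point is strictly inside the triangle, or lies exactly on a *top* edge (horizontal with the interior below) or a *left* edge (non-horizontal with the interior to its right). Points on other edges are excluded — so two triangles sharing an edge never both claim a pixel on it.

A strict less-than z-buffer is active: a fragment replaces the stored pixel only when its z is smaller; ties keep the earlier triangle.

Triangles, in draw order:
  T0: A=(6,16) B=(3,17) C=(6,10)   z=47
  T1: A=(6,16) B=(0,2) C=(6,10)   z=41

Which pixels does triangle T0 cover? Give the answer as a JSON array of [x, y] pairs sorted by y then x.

T0:
  2·area = 18
  edge (6, 16)→(3, 17): d=(-3,1) right/bottom  bias=-1
  edge (3, 17)→(6, 10): d=(3,-7) top-left  bias=+0
  edge (6, 10)→(6, 16): d=(0,6) right/bottom  bias=-1
    (2,6)@(5, 13): e=[10,2,6] → X
    (3,6)@(7, 13): e=[8,16,-6] → .
    (2,7)@(5, 15): e=[4,8,6] → X
    (3,7)@(7, 15): e=[2,22,-6] → .
    (1,8)@(3, 17): e=[0,0,18] → .  [on edge]
    (2,8)@(5, 17): e=[-2,14,6] → .
  covered (2 px):
    . . . .
    . . . .
    . . . .
    . . . .
    . . . .
    . . . .
    . . X .
    . . X .
    . . . .
T1:
  2·area = 36
  edge (6, 16)→(0, 2): d=(-6,-14) top-left  bias=+0
  edge (0, 2)→(6, 10): d=(6,8) right/bottom  bias=-1
  edge (6, 10)→(6, 16): d=(0,6) right/bottom  bias=-1
    (1,3)@(3, 7): e=[12,6,18] → X
    (2,3)@(5, 7): e=[40,-10,6] → .
    (1,4)@(3, 9): e=[0,18,18] → X  [on edge]
    (2,4)@(5, 9): e=[28,2,6] → X
    (3,4)@(7, 9): e=[56,-14,-6] → .
    (1,5)@(3, 11): e=[-12,30,18] → .
    (2,5)@(5, 11): e=[16,14,6] → X
    (3,5)@(7, 11): e=[44,-2,-6] → .
    (2,6)@(5, 13): e=[4,26,6] → X
    (3,6)@(7, 13): e=[32,10,-6] → .
    (2,7)@(5, 15): e=[-8,38,6] → .
  covered (5 px):
    . . . .
    . . . .
    . . . .
    . X . .
    . X X .
    . . X .
    . . X .
    . . . .
    . . . .

Answer: [[2,6],[2,7]]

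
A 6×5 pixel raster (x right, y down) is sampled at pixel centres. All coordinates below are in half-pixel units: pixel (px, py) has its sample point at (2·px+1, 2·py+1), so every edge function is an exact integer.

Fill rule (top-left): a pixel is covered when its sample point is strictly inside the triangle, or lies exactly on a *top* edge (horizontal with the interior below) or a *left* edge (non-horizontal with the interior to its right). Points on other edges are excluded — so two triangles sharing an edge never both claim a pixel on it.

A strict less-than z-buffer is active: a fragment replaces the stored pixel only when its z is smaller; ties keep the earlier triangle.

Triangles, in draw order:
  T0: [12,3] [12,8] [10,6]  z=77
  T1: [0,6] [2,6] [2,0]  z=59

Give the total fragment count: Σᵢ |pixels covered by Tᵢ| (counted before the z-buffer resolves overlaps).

T0:
  2·area = 10
  edge (12, 3)→(12, 8): d=(0,5) right/bottom  bias=-1
  edge (12, 8)→(10, 6): d=(-2,-2) top-left  bias=+0
  edge (10, 6)→(12, 3): d=(2,-3) top-left  bias=+0
    (2,0)@(5, 1): e=[35,0,-25] → ·  [on edge]
    (3,1)@(7, 3): e=[25,0,-15] → ·  [on edge]
    (4,2)@(9, 5): e=[15,0,-5] → ·  [on edge]
    (5,2)@(11, 5): e=[5,4,1] → #
    (5,3)@(11, 7): e=[5,0,5] → #  [on edge]
    (5,4)@(11, 9): e=[5,-4,9] → ·
  covered (2 px):
    · · · · · ·
    · · · · · ·
    · · · · · #
    · · · · · #
    · · · · · ·
T1:
  2·area = 12  (B↔C swapped to make it positive)
  edge (0, 6)→(2, 0): d=(2,-6) top-left  bias=+0
  edge (2, 0)→(2, 6): d=(0,6) right/bottom  bias=-1
  edge (2, 6)→(0, 6): d=(-2,0) right/bottom  bias=-1
    (0,1)@(1, 3): e=[0,6,6] → #  [on edge]
    (1,1)@(3, 3): e=[12,-6,6] → ·
    (0,2)@(1, 5): e=[4,6,2] → #
    (1,2)@(3, 5): e=[16,-6,2] → ·
    (0,3)@(1, 7): e=[8,6,-2] → ·
  covered (2 px):
    · · · · · ·
    # · · · · ·
    # · · · · ·
    · · · · · ·
    · · · · · ·

Answer: 4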